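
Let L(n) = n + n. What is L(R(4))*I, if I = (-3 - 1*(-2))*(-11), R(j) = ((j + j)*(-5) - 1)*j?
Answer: -3608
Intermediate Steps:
R(j) = j*(-1 - 10*j) (R(j) = ((2*j)*(-5) - 1)*j = (-10*j - 1)*j = (-1 - 10*j)*j = j*(-1 - 10*j))
I = 11 (I = (-3 + 2)*(-11) = -1*(-11) = 11)
L(n) = 2*n
L(R(4))*I = (2*(-1*4*(1 + 10*4)))*11 = (2*(-1*4*(1 + 40)))*11 = (2*(-1*4*41))*11 = (2*(-164))*11 = -328*11 = -3608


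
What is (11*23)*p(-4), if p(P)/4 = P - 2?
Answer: -6072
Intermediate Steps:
p(P) = -8 + 4*P (p(P) = 4*(P - 2) = 4*(-2 + P) = -8 + 4*P)
(11*23)*p(-4) = (11*23)*(-8 + 4*(-4)) = 253*(-8 - 16) = 253*(-24) = -6072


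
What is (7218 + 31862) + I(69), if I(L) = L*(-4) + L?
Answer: 38873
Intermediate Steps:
I(L) = -3*L (I(L) = -4*L + L = -3*L)
(7218 + 31862) + I(69) = (7218 + 31862) - 3*69 = 39080 - 207 = 38873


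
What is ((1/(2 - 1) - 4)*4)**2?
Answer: 144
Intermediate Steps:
((1/(2 - 1) - 4)*4)**2 = ((1/1 - 4)*4)**2 = ((1 - 4)*4)**2 = (-3*4)**2 = (-12)**2 = 144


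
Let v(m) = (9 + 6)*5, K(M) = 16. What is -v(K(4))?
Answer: -75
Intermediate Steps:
v(m) = 75 (v(m) = 15*5 = 75)
-v(K(4)) = -1*75 = -75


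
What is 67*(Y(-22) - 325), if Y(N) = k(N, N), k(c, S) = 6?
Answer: -21373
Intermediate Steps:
Y(N) = 6
67*(Y(-22) - 325) = 67*(6 - 325) = 67*(-319) = -21373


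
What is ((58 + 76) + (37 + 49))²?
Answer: 48400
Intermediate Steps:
((58 + 76) + (37 + 49))² = (134 + 86)² = 220² = 48400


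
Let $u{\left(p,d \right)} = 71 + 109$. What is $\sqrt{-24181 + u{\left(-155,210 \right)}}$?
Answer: $i \sqrt{24001} \approx 154.92 i$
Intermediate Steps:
$u{\left(p,d \right)} = 180$
$\sqrt{-24181 + u{\left(-155,210 \right)}} = \sqrt{-24181 + 180} = \sqrt{-24001} = i \sqrt{24001}$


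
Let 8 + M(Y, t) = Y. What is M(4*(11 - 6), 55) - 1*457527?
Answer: -457515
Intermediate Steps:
M(Y, t) = -8 + Y
M(4*(11 - 6), 55) - 1*457527 = (-8 + 4*(11 - 6)) - 1*457527 = (-8 + 4*5) - 457527 = (-8 + 20) - 457527 = 12 - 457527 = -457515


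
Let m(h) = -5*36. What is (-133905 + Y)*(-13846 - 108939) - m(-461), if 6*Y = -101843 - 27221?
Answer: 57248138435/3 ≈ 1.9083e+10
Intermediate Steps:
m(h) = -180
Y = -64532/3 (Y = (-101843 - 27221)/6 = (1/6)*(-129064) = -64532/3 ≈ -21511.)
(-133905 + Y)*(-13846 - 108939) - m(-461) = (-133905 - 64532/3)*(-13846 - 108939) - 1*(-180) = -466247/3*(-122785) + 180 = 57248137895/3 + 180 = 57248138435/3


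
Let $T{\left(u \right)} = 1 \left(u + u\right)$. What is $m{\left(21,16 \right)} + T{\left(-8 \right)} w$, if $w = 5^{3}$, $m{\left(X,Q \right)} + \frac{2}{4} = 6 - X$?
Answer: $- \frac{4031}{2} \approx -2015.5$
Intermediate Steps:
$m{\left(X,Q \right)} = \frac{11}{2} - X$ ($m{\left(X,Q \right)} = - \frac{1}{2} - \left(-6 + X\right) = \frac{11}{2} - X$)
$T{\left(u \right)} = 2 u$ ($T{\left(u \right)} = 1 \cdot 2 u = 2 u$)
$w = 125$
$m{\left(21,16 \right)} + T{\left(-8 \right)} w = \left(\frac{11}{2} - 21\right) + 2 \left(-8\right) 125 = \left(\frac{11}{2} - 21\right) - 2000 = - \frac{31}{2} - 2000 = - \frac{4031}{2}$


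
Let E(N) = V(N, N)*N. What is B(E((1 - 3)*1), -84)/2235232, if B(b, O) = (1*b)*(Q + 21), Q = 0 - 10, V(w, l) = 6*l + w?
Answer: 77/558808 ≈ 0.00013779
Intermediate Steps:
V(w, l) = w + 6*l
Q = -10
E(N) = 7*N² (E(N) = (N + 6*N)*N = (7*N)*N = 7*N²)
B(b, O) = 11*b (B(b, O) = (1*b)*(-10 + 21) = b*11 = 11*b)
B(E((1 - 3)*1), -84)/2235232 = (11*(7*((1 - 3)*1)²))/2235232 = (11*(7*(-2*1)²))*(1/2235232) = (11*(7*(-2)²))*(1/2235232) = (11*(7*4))*(1/2235232) = (11*28)*(1/2235232) = 308*(1/2235232) = 77/558808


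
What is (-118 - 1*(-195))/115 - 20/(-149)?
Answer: 13773/17135 ≈ 0.80379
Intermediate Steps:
(-118 - 1*(-195))/115 - 20/(-149) = (-118 + 195)*(1/115) - 20*(-1/149) = 77*(1/115) + 20/149 = 77/115 + 20/149 = 13773/17135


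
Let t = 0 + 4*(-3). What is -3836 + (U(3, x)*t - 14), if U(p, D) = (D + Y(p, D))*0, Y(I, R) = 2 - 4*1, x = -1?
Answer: -3850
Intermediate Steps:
Y(I, R) = -2 (Y(I, R) = 2 - 4 = -2)
t = -12 (t = 0 - 12 = -12)
U(p, D) = 0 (U(p, D) = (D - 2)*0 = (-2 + D)*0 = 0)
-3836 + (U(3, x)*t - 14) = -3836 + (0*(-12) - 14) = -3836 + (0 - 14) = -3836 - 14 = -3850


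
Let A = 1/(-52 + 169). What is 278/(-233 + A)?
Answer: -16263/13630 ≈ -1.1932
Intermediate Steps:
A = 1/117 ≈ 0.0085470
278/(-233 + A) = 278/(-233 + 1/117) = 278/(-27260/117) = -117/27260*278 = -16263/13630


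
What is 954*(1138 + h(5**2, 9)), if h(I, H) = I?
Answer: 1109502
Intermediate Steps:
954*(1138 + h(5**2, 9)) = 954*(1138 + 5**2) = 954*(1138 + 25) = 954*1163 = 1109502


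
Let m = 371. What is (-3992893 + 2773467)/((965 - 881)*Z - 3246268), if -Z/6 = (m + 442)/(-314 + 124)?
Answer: 4455595/11853484 ≈ 0.37589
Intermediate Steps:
Z = 2439/95 (Z = -6*(371 + 442)/(-314 + 124) = -4878/(-190) = -4878*(-1)/190 = -6*(-813/190) = 2439/95 ≈ 25.674)
(-3992893 + 2773467)/((965 - 881)*Z - 3246268) = (-3992893 + 2773467)/((965 - 881)*(2439/95) - 3246268) = -1219426/(84*(2439/95) - 3246268) = -1219426/(204876/95 - 3246268) = -1219426/(-308190584/95) = -1219426*(-95/308190584) = 4455595/11853484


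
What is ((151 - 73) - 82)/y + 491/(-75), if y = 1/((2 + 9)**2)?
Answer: -36791/75 ≈ -490.55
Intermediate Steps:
y = 1/121 (y = 1/(11**2) = 1/121 ≈ 0.0082645)
((151 - 73) - 82)/y + 491/(-75) = ((151 - 73) - 82)/(1/121) + 491/(-75) = (78 - 82)*121 + 491*(-1/75) = -4*121 - 491/75 = -484 - 491/75 = -36791/75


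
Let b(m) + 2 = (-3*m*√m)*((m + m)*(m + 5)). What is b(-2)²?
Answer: -10364 + 288*I*√2 ≈ -10364.0 + 407.29*I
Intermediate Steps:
b(m) = -2 - 6*m^(5/2)*(5 + m) (b(m) = -2 + (-3*m*√m)*((m + m)*(m + 5)) = -2 + (-3*m^(3/2))*((2*m)*(5 + m)) = -2 + (-3*m^(3/2))*(2*m*(5 + m)) = -2 - 6*m^(5/2)*(5 + m))
b(-2)² = (-2 - 120*I*√2 - (-48)*I*√2)² = (-2 - 120*I*√2 + 48*I*√2)² = (-2 - 72*I*√2)²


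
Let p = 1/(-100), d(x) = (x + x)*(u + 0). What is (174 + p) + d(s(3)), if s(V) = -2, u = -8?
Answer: 20599/100 ≈ 205.99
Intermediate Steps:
d(x) = -16*x (d(x) = (x + x)*(-8 + 0) = (2*x)*(-8) = -16*x)
p = -1/100 ≈ -0.010000
(174 + p) + d(s(3)) = (174 - 1/100) - 16*(-2) = 17399/100 + 32 = 20599/100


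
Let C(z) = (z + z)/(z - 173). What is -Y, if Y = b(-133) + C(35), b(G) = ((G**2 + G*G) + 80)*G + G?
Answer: 325407278/69 ≈ 4.7160e+6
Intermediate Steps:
b(G) = G + G*(80 + 2*G**2) (b(G) = ((G**2 + G**2) + 80)*G + G = (2*G**2 + 80)*G + G = (80 + 2*G**2)*G + G = G*(80 + 2*G**2) + G = G + G*(80 + 2*G**2))
C(z) = 2*z/(-173 + z) (C(z) = (2*z)/(-173 + z) = 2*z/(-173 + z))
Y = -325407278/69 (Y = -133*(81 + 2*(-133)**2) + 2*35/(-173 + 35) = -133*(81 + 2*17689) + 2*35/(-138) = -133*(81 + 35378) + 2*35*(-1/138) = -133*35459 - 35/69 = -4716047 - 35/69 = -325407278/69 ≈ -4.7160e+6)
-Y = -1*(-325407278/69) = 325407278/69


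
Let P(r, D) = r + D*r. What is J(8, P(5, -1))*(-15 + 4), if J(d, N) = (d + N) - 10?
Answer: 22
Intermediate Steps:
J(d, N) = -10 + N + d (J(d, N) = (N + d) - 10 = -10 + N + d)
J(8, P(5, -1))*(-15 + 4) = (-10 + 5*(1 - 1) + 8)*(-15 + 4) = (-10 + 5*0 + 8)*(-11) = (-10 + 0 + 8)*(-11) = -2*(-11) = 22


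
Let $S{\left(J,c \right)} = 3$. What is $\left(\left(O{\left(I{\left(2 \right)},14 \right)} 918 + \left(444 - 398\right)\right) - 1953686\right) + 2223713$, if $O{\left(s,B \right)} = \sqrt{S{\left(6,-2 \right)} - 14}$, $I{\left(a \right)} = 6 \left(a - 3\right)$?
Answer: $270073 + 918 i \sqrt{11} \approx 2.7007 \cdot 10^{5} + 3044.7 i$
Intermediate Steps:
$I{\left(a \right)} = -18 + 6 a$ ($I{\left(a \right)} = 6 \left(-3 + a\right) = -18 + 6 a$)
$O{\left(s,B \right)} = i \sqrt{11}$ ($O{\left(s,B \right)} = \sqrt{3 - 14} = \sqrt{-11} = i \sqrt{11}$)
$\left(\left(O{\left(I{\left(2 \right)},14 \right)} 918 + \left(444 - 398\right)\right) - 1953686\right) + 2223713 = \left(\left(i \sqrt{11} \cdot 918 + \left(444 - 398\right)\right) - 1953686\right) + 2223713 = \left(\left(918 i \sqrt{11} + \left(444 - 398\right)\right) - 1953686\right) + 2223713 = \left(\left(918 i \sqrt{11} + 46\right) - 1953686\right) + 2223713 = \left(\left(46 + 918 i \sqrt{11}\right) - 1953686\right) + 2223713 = \left(-1953640 + 918 i \sqrt{11}\right) + 2223713 = 270073 + 918 i \sqrt{11}$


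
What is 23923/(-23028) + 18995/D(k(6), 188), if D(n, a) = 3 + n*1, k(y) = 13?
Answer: 109258523/92112 ≈ 1186.1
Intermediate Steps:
D(n, a) = 3 + n
23923/(-23028) + 18995/D(k(6), 188) = 23923/(-23028) + 18995/(3 + 13) = 23923*(-1/23028) + 18995/16 = -23923/23028 + 18995*(1/16) = -23923/23028 + 18995/16 = 109258523/92112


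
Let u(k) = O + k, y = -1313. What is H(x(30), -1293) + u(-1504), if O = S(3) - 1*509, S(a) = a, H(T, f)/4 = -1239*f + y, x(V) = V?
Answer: 6400846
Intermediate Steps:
H(T, f) = -5252 - 4956*f (H(T, f) = 4*(-1239*f - 1313) = 4*(-1313 - 1239*f) = -5252 - 4956*f)
O = -506 (O = 3 - 1*509 = 3 - 509 = -506)
u(k) = -506 + k
H(x(30), -1293) + u(-1504) = (-5252 - 4956*(-1293)) + (-506 - 1504) = (-5252 + 6408108) - 2010 = 6402856 - 2010 = 6400846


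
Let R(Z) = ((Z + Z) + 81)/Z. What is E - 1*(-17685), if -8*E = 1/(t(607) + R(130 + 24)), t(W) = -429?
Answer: 4645991057/262708 ≈ 17685.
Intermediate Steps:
R(Z) = (81 + 2*Z)/Z (R(Z) = (2*Z + 81)/Z = (81 + 2*Z)/Z)
E = 77/262708 (E = -1/(8*(-429 + (2 + 81/(130 + 24)))) = -1/(8*(-429 + (2 + 81/154))) = -1/(8*(-429 + 389/154)) = -1/(8*(-65677/154)) = -1/8*(-154/65677) = 77/262708 ≈ 0.00029310)
E - 1*(-17685) = 77/262708 - 1*(-17685) = 77/262708 + 17685 = 4645991057/262708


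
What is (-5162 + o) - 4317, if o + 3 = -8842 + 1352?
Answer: -16972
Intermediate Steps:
o = -7493 (o = -3 + (-8842 + 1352) = -3 - 7490 = -7493)
(-5162 + o) - 4317 = (-5162 - 7493) - 4317 = -12655 - 4317 = -16972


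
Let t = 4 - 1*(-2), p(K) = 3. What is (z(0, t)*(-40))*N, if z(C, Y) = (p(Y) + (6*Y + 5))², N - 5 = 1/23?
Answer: -8983040/23 ≈ -3.9057e+5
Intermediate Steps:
N = 116/23 (N = 5 + 1/23 = 116/23 ≈ 5.0435)
t = 6 (t = 4 + 2 = 6)
z(C, Y) = (8 + 6*Y)² (z(C, Y) = (3 + (6*Y + 5))² = (3 + (5 + 6*Y))² = (8 + 6*Y)²)
(z(0, t)*(-40))*N = ((4*(4 + 3*6)²)*(-40))*(116/23) = ((4*(4 + 18)²)*(-40))*(116/23) = ((4*22²)*(-40))*(116/23) = ((4*484)*(-40))*(116/23) = (1936*(-40))*(116/23) = -77440*116/23 = -8983040/23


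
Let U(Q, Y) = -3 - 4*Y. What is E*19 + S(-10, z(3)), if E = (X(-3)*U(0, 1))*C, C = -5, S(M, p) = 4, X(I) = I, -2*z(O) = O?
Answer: -1991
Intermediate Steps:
z(O) = -O/2
E = -105 (E = -3*(-3 - 4*1)*(-5) = -3*(-3 - 4)*(-5) = -3*(-7)*(-5) = 21*(-5) = -105)
E*19 + S(-10, z(3)) = -105*19 + 4 = -1995 + 4 = -1991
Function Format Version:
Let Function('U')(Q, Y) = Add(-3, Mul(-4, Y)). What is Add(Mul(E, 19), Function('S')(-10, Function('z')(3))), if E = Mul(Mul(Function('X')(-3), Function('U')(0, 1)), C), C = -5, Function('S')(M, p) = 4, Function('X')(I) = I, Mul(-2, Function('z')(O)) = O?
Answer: -1991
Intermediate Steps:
Function('z')(O) = Mul(Rational(-1, 2), O)
E = -105 (E = Mul(Mul(-3, Add(-3, Mul(-4, 1))), -5) = Mul(Mul(-3, Add(-3, -4)), -5) = Mul(Mul(-3, -7), -5) = Mul(21, -5) = -105)
Add(Mul(E, 19), Function('S')(-10, Function('z')(3))) = Add(Mul(-105, 19), 4) = Add(-1995, 4) = -1991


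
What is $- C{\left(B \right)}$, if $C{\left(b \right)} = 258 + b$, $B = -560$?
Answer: $302$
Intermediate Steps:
$- C{\left(B \right)} = - (258 - 560) = \left(-1\right) \left(-302\right) = 302$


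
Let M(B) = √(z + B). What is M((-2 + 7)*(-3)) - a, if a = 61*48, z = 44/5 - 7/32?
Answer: -2928 + I*√10270/40 ≈ -2928.0 + 2.5335*I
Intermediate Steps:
z = 1373/160 (z = 44*(⅕) - 7*1/32 = 44/5 - 7/32 = 1373/160 ≈ 8.5813)
M(B) = √(1373/160 + B)
a = 2928
M((-2 + 7)*(-3)) - a = √(13730 + 1600*((-2 + 7)*(-3)))/40 - 1*2928 = √(13730 + 1600*(5*(-3)))/40 - 2928 = √(13730 + 1600*(-15))/40 - 2928 = √(13730 - 24000)/40 - 2928 = √(-10270)/40 - 2928 = (I*√10270)/40 - 2928 = I*√10270/40 - 2928 = -2928 + I*√10270/40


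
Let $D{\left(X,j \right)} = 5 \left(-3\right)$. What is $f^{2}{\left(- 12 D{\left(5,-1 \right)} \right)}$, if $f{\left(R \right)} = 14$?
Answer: $196$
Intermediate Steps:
$D{\left(X,j \right)} = -15$
$f^{2}{\left(- 12 D{\left(5,-1 \right)} \right)} = 14^{2} = 196$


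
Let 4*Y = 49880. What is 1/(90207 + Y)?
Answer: 1/102677 ≈ 9.7393e-6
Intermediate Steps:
Y = 12470 (Y = (¼)*49880 = 12470)
1/(90207 + Y) = 1/(90207 + 12470) = 1/102677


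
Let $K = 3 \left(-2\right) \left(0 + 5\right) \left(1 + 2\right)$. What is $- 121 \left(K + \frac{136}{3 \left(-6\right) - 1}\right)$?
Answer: $\frac{223366}{19} \approx 11756.0$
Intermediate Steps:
$K = -90$ ($K = - 6 \cdot 5 \cdot 3 = \left(-6\right) 15 = -90$)
$- 121 \left(K + \frac{136}{3 \left(-6\right) - 1}\right) = - 121 \left(-90 + \frac{136}{3 \left(-6\right) - 1}\right) = - 121 \left(-90 + \frac{136}{-18 - 1}\right) = - 121 \left(-90 + \frac{136}{-19}\right) = - 121 \left(-90 + 136 \left(- \frac{1}{19}\right)\right) = - 121 \left(-90 - \frac{136}{19}\right) = \left(-121\right) \left(- \frac{1846}{19}\right) = \frac{223366}{19}$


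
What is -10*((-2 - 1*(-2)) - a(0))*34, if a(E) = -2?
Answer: -680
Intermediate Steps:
-10*((-2 - 1*(-2)) - a(0))*34 = -10*((-2 - 1*(-2)) - 1*(-2))*34 = -10*((-2 + 2) + 2)*34 = -10*(0 + 2)*34 = -10*2*34 = -20*34 = -680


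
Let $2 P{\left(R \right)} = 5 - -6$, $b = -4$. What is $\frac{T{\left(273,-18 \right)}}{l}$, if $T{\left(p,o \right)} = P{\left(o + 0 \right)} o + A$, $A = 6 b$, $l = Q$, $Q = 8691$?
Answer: $- \frac{41}{2897} \approx -0.014153$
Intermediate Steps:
$l = 8691$
$P{\left(R \right)} = \frac{11}{2}$ ($P{\left(R \right)} = \frac{5 - -6}{2} = \frac{5 + 6}{2} = \frac{1}{2} \cdot 11 = \frac{11}{2}$)
$A = -24$ ($A = 6 \left(-4\right) = -24$)
$T{\left(p,o \right)} = -24 + \frac{11 o}{2}$ ($T{\left(p,o \right)} = \frac{11 o}{2} - 24 = -24 + \frac{11 o}{2}$)
$\frac{T{\left(273,-18 \right)}}{l} = \frac{-24 + \frac{11}{2} \left(-18\right)}{8691} = \left(-24 - 99\right) \frac{1}{8691} = \left(-123\right) \frac{1}{8691} = - \frac{41}{2897}$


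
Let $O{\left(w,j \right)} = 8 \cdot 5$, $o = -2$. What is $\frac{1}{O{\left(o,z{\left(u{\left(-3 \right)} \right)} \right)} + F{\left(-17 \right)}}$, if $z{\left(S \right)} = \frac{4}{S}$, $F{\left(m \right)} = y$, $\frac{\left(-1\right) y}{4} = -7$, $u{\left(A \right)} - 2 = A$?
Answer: $\frac{1}{68} \approx 0.014706$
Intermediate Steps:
$u{\left(A \right)} = 2 + A$
$y = 28$ ($y = \left(-4\right) \left(-7\right) = 28$)
$F{\left(m \right)} = 28$
$O{\left(w,j \right)} = 40$
$\frac{1}{O{\left(o,z{\left(u{\left(-3 \right)} \right)} \right)} + F{\left(-17 \right)}} = \frac{1}{40 + 28} = \frac{1}{68}$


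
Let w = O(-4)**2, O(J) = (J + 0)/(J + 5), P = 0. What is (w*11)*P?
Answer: 0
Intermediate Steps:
O(J) = J/(5 + J)
w = 16 (w = (-4/(5 - 4))**2 = (-4/1)**2 = (-4*1)**2 = (-4)**2 = 16)
(w*11)*P = (16*11)*0 = 176*0 = 0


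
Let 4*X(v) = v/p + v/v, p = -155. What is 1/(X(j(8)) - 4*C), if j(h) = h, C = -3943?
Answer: 620/9778787 ≈ 6.3403e-5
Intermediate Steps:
X(v) = 1/4 - v/620 (X(v) = (v/(-155) + v/v)/4 = (v*(-1/155) + 1)/4 = (-v/155 + 1)/4 = (1 - v/155)/4 = 1/4 - v/620)
1/(X(j(8)) - 4*C) = 1/((1/4 - 1/620*8) - 4*(-3943)) = 1/((1/4 - 2/155) + 15772) = 1/(147/620 + 15772) = 1/(9778787/620) = 620/9778787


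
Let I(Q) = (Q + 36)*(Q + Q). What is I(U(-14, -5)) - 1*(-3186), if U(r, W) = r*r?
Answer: 94130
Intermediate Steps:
U(r, W) = r²
I(Q) = 2*Q*(36 + Q) (I(Q) = (36 + Q)*(2*Q) = 2*Q*(36 + Q))
I(U(-14, -5)) - 1*(-3186) = 2*(-14)²*(36 + (-14)²) - 1*(-3186) = 2*196*(36 + 196) + 3186 = 2*196*232 + 3186 = 90944 + 3186 = 94130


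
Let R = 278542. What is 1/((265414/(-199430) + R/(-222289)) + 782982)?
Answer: 22165547635/17355167544225717 ≈ 1.2772e-6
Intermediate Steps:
1/((265414/(-199430) + R/(-222289)) + 782982) = 1/((265414/(-199430) + 278542/(-222289)) + 782982) = 1/((265414*(-1/199430) + 278542*(-1/222289)) + 782982) = 1/((-132707/99715 - 278542/222289) + 782982) = 1/(-57274121853/22165547635 + 782982) = 1/(17355167544225717/22165547635) = 22165547635/17355167544225717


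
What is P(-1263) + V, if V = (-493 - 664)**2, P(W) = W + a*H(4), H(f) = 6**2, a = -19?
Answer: 1336702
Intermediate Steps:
H(f) = 36
P(W) = -684 + W (P(W) = W - 19*36 = W - 684 = -684 + W)
V = 1338649 (V = (-1157)**2 = 1338649)
P(-1263) + V = (-684 - 1263) + 1338649 = -1947 + 1338649 = 1336702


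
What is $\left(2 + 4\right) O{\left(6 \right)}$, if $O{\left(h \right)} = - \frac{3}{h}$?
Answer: $-3$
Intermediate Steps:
$\left(2 + 4\right) O{\left(6 \right)} = \left(2 + 4\right) \left(- \frac{3}{6}\right) = 6 \left(\left(-3\right) \frac{1}{6}\right) = 6 \left(- \frac{1}{2}\right) = -3$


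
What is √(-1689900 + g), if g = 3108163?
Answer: √1418263 ≈ 1190.9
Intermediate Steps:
√(-1689900 + g) = √(-1689900 + 3108163) = √1418263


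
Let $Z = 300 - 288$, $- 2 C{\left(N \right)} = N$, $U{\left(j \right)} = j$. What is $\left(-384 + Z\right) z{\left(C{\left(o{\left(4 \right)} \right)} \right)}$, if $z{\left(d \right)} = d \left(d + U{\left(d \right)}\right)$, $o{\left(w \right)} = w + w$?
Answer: $-11904$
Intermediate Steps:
$o{\left(w \right)} = 2 w$
$C{\left(N \right)} = - \frac{N}{2}$
$Z = 12$ ($Z = 300 - 288 = 12$)
$z{\left(d \right)} = 2 d^{2}$ ($z{\left(d \right)} = d \left(d + d\right) = d 2 d = 2 d^{2}$)
$\left(-384 + Z\right) z{\left(C{\left(o{\left(4 \right)} \right)} \right)} = \left(-384 + 12\right) 2 \left(- \frac{2 \cdot 4}{2}\right)^{2} = - 372 \cdot 2 \left(\left(- \frac{1}{2}\right) 8\right)^{2} = - 372 \cdot 2 \left(-4\right)^{2} = - 372 \cdot 2 \cdot 16 = \left(-372\right) 32 = -11904$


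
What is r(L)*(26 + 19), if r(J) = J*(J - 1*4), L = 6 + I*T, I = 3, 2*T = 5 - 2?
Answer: 12285/4 ≈ 3071.3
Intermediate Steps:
T = 3/2 (T = (5 - 2)/2 = (½)*3 = 3/2 ≈ 1.5000)
L = 21/2 (L = 6 + 3*(3/2) = 6 + 9/2 = 21/2 ≈ 10.500)
r(J) = J*(-4 + J) (r(J) = J*(J - 4) = J*(-4 + J))
r(L)*(26 + 19) = (21*(-4 + 21/2)/2)*(26 + 19) = ((21/2)*(13/2))*45 = (273/4)*45 = 12285/4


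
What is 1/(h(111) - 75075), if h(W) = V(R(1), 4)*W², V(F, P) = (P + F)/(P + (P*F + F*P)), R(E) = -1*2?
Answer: -2/154257 ≈ -1.2965e-5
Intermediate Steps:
R(E) = -2
V(F, P) = (F + P)/(P + 2*F*P) (V(F, P) = (F + P)/(P + (F*P + F*P)) = (F + P)/(P + 2*F*P))
h(W) = -W²/6 (h(W) = ((-2 + 4)/(4*(1 + 2*(-2))))*W² = ((¼)*2/(1 - 4))*W² = ((¼)*2/(-3))*W² = ((¼)*(-⅓)*2)*W² = -W²/6)
1/(h(111) - 75075) = 1/(-⅙*111² - 75075) = 1/(-⅙*12321 - 75075) = 1/(-4107/2 - 75075) = 1/(-154257/2) = -2/154257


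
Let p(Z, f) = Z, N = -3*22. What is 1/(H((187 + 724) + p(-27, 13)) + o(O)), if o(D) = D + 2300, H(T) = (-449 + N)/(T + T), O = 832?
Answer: 1768/5536861 ≈ 0.00031931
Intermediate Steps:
N = -66
H(T) = -515/(2*T) (H(T) = (-449 - 66)/(T + T) = -515*1/(2*T) = -515/(2*T))
o(D) = 2300 + D
1/(H((187 + 724) + p(-27, 13)) + o(O)) = 1/(-515/(2*((187 + 724) - 27)) + (2300 + 832)) = 1/(-515/(2*(911 - 27)) + 3132) = 1/(-515/2/884 + 3132) = 1/(-515/2*1/884 + 3132) = 1/(-515/1768 + 3132) = 1/(5536861/1768) = 1768/5536861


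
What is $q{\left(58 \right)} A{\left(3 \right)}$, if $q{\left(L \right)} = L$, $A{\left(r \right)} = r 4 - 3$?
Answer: $522$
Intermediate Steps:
$A{\left(r \right)} = -3 + 4 r$ ($A{\left(r \right)} = 4 r - 3 = -3 + 4 r$)
$q{\left(58 \right)} A{\left(3 \right)} = 58 \left(-3 + 4 \cdot 3\right) = 58 \left(-3 + 12\right) = 58 \cdot 9 = 522$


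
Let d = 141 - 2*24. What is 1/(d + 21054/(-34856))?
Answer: 17428/1610277 ≈ 0.010823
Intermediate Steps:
d = 93 (d = 141 - 48 = 93)
1/(d + 21054/(-34856)) = 1/(93 + 21054/(-34856)) = 1/(93 + 21054*(-1/34856)) = 1/(93 - 10527/17428) = 1/(1610277/17428) = 17428/1610277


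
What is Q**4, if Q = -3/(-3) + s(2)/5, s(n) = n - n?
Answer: 1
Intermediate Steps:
s(n) = 0
Q = 1 (Q = -3/(-3) + 0/5 = -3*(-1/3) + 0*(1/5) = 1 + 0 = 1)
Q**4 = 1**4 = 1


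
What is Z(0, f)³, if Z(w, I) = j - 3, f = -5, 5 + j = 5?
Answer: -27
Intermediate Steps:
j = 0 (j = -5 + 5 = 0)
Z(w, I) = -3 (Z(w, I) = 0 - 3 = -3)
Z(0, f)³ = (-3)³ = -27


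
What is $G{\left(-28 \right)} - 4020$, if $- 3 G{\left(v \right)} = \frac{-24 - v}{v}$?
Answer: $- \frac{84419}{21} \approx -4020.0$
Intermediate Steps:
$G{\left(v \right)} = - \frac{-24 - v}{3 v}$ ($G{\left(v \right)} = - \frac{\left(-24 - v\right) \frac{1}{v}}{3} = - \frac{\frac{1}{v} \left(-24 - v\right)}{3} = - \frac{-24 - v}{3 v}$)
$G{\left(-28 \right)} - 4020 = \frac{24 - 28}{3 \left(-28\right)} - 4020 = \frac{1}{3} \left(- \frac{1}{28}\right) \left(-4\right) - 4020 = \frac{1}{21} - 4020 = - \frac{84419}{21}$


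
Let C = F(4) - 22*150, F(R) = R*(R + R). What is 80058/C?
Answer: -40029/1634 ≈ -24.498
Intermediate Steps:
F(R) = 2*R² (F(R) = R*(2*R) = 2*R²)
C = -3268 (C = 2*4² - 22*150 = 2*16 - 3300 = 32 - 3300 = -3268)
80058/C = 80058/(-3268) = 80058*(-1/3268) = -40029/1634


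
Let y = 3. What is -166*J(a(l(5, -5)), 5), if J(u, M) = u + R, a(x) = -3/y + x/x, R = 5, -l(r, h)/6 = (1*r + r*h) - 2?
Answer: -830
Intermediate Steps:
l(r, h) = 12 - 6*r - 6*h*r (l(r, h) = -6*((1*r + r*h) - 2) = -6*((r + h*r) - 2) = -6*(-2 + r + h*r) = 12 - 6*r - 6*h*r)
a(x) = 0 (a(x) = -3/3 + x/x = -3*⅓ + 1 = -1 + 1 = 0)
J(u, M) = 5 + u (J(u, M) = u + 5 = 5 + u)
-166*J(a(l(5, -5)), 5) = -166*(5 + 0) = -166*5 = -830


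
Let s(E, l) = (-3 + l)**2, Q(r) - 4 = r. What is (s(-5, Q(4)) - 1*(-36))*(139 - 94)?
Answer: 2745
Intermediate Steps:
Q(r) = 4 + r
(s(-5, Q(4)) - 1*(-36))*(139 - 94) = ((-3 + (4 + 4))**2 - 1*(-36))*(139 - 94) = ((-3 + 8)**2 + 36)*45 = (5**2 + 36)*45 = (25 + 36)*45 = 61*45 = 2745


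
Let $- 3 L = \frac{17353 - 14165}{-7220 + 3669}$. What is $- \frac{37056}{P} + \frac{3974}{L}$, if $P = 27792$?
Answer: $\frac{63496157}{4782} \approx 13278.0$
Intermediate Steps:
$L = \frac{3188}{10653}$ ($L = - \frac{\left(17353 - 14165\right) \frac{1}{-7220 + 3669}}{3} = - \frac{3188 \frac{1}{-3551}}{3} = - \frac{3188 \left(- \frac{1}{3551}\right)}{3} = \left(- \frac{1}{3}\right) \left(- \frac{3188}{3551}\right) = \frac{3188}{10653} \approx 0.29926$)
$- \frac{37056}{P} + \frac{3974}{L} = - \frac{37056}{27792} + \frac{3974}{\frac{3188}{10653}} = \left(-37056\right) \frac{1}{27792} + 3974 \cdot \frac{10653}{3188} = - \frac{4}{3} + \frac{21167511}{1594} = \frac{63496157}{4782}$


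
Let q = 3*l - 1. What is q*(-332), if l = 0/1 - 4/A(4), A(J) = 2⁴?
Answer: 581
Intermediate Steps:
A(J) = 16
l = -¼ (l = 0/1 - 4/16 = 0*1 - 4*1/16 = 0 - ¼ = -¼ ≈ -0.25000)
q = -7/4 (q = 3*(-¼) - 1 = -¾ - 1 = -7/4 ≈ -1.7500)
q*(-332) = -7/4*(-332) = 581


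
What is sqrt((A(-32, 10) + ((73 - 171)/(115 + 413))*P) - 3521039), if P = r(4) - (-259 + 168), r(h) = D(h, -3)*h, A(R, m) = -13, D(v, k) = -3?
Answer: I*sqrt(61351065534)/132 ≈ 1876.5*I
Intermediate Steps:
r(h) = -3*h
P = 79 (P = -3*4 - (-259 + 168) = -12 - 1*(-91) = -12 + 91 = 79)
sqrt((A(-32, 10) + ((73 - 171)/(115 + 413))*P) - 3521039) = sqrt((-13 + ((73 - 171)/(115 + 413))*79) - 3521039) = sqrt((-13 - 98/528*79) - 3521039) = sqrt((-13 - 98*1/528*79) - 3521039) = sqrt((-13 - 49/264*79) - 3521039) = sqrt((-13 - 3871/264) - 3521039) = sqrt(-7303/264 - 3521039) = sqrt(-929561599/264) = I*sqrt(61351065534)/132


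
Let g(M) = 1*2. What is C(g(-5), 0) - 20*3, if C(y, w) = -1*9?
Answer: -69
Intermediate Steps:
g(M) = 2
C(y, w) = -9
C(g(-5), 0) - 20*3 = -9 - 20*3 = -9 - 60 = -69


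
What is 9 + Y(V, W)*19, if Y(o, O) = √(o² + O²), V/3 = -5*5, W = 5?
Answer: 9 + 95*√226 ≈ 1437.2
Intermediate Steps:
V = -75 (V = 3*(-5*5) = 3*(-25) = -75)
Y(o, O) = √(O² + o²)
9 + Y(V, W)*19 = 9 + √(5² + (-75)²)*19 = 9 + √(25 + 5625)*19 = 9 + √5650*19 = 9 + (5*√226)*19 = 9 + 95*√226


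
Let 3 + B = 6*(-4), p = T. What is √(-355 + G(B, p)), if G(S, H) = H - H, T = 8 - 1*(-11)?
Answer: I*√355 ≈ 18.841*I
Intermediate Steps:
T = 19 (T = 8 + 11 = 19)
p = 19
B = -27 (B = -3 + 6*(-4) = -3 - 24 = -27)
G(S, H) = 0
√(-355 + G(B, p)) = √(-355 + 0) = √(-355) = I*√355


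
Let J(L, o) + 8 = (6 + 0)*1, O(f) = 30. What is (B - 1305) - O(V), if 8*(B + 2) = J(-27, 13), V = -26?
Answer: -5349/4 ≈ -1337.3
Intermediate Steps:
J(L, o) = -2 (J(L, o) = -8 + (6 + 0)*1 = -8 + 6*1 = -8 + 6 = -2)
B = -9/4 (B = -2 + (⅛)*(-2) = -2 - ¼ = -9/4 ≈ -2.2500)
(B - 1305) - O(V) = (-9/4 - 1305) - 1*30 = -5229/4 - 30 = -5349/4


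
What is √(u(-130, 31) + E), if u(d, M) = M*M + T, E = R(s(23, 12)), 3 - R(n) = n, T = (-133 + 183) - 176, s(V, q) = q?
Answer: √826 ≈ 28.740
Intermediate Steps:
T = -126 (T = 50 - 176 = -126)
R(n) = 3 - n
E = -9 (E = 3 - 1*12 = 3 - 12 = -9)
u(d, M) = -126 + M² (u(d, M) = M*M - 126 = M² - 126 = -126 + M²)
√(u(-130, 31) + E) = √((-126 + 31²) - 9) = √((-126 + 961) - 9) = √(835 - 9) = √826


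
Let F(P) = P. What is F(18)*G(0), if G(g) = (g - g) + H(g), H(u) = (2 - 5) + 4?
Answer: 18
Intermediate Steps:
H(u) = 1 (H(u) = -3 + 4 = 1)
G(g) = 1 (G(g) = (g - g) + 1 = 0 + 1 = 1)
F(18)*G(0) = 18*1 = 18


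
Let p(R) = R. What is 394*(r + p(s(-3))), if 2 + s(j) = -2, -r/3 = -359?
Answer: 422762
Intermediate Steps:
r = 1077 (r = -3*(-359) = 1077)
s(j) = -4 (s(j) = -2 - 2 = -4)
394*(r + p(s(-3))) = 394*(1077 - 4) = 394*1073 = 422762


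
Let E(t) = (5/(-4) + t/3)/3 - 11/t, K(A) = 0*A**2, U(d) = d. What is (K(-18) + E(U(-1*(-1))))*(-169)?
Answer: 68783/36 ≈ 1910.6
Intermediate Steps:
K(A) = 0
E(t) = -5/12 - 11/t + t/9 (E(t) = (5*(-1/4) + t*(1/3))*(1/3) - 11/t = (-5/4 + t/3)*(1/3) - 11/t = (-5/12 + t/9) - 11/t = -5/12 - 11/t + t/9)
(K(-18) + E(U(-1*(-1))))*(-169) = (0 + (-5/12 - 11/((-1*(-1))) + (-1*(-1))/9))*(-169) = (0 + (-5/12 - 11/1 + (1/9)*1))*(-169) = (0 + (-5/12 - 11*1 + 1/9))*(-169) = (0 + (-5/12 - 11 + 1/9))*(-169) = (0 - 407/36)*(-169) = -407/36*(-169) = 68783/36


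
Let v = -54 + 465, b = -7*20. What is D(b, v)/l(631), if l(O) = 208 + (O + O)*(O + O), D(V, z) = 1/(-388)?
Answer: -1/618026576 ≈ -1.6181e-9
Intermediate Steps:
b = -140
v = 411
D(V, z) = -1/388
l(O) = 208 + 4*O**2 (l(O) = 208 + (2*O)*(2*O) = 208 + 4*O**2)
D(b, v)/l(631) = -1/(388*(208 + 4*631**2)) = -1/(388*(208 + 4*398161)) = -1/(388*(208 + 1592644)) = -1/388/1592852 = -1/388*1/1592852 = -1/618026576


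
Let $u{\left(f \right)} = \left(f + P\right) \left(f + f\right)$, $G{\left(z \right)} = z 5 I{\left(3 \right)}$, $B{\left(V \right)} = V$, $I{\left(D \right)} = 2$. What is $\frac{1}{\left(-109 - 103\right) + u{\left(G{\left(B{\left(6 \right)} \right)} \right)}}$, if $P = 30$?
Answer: $\frac{1}{10588} \approx 9.4447 \cdot 10^{-5}$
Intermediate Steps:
$G{\left(z \right)} = 10 z$ ($G{\left(z \right)} = z 5 \cdot 2 = 5 z 2 = 10 z$)
$u{\left(f \right)} = 2 f \left(30 + f\right)$ ($u{\left(f \right)} = \left(f + 30\right) \left(f + f\right) = \left(30 + f\right) 2 f = 2 f \left(30 + f\right)$)
$\frac{1}{\left(-109 - 103\right) + u{\left(G{\left(B{\left(6 \right)} \right)} \right)}} = \frac{1}{\left(-109 - 103\right) + 2 \cdot 10 \cdot 6 \left(30 + 10 \cdot 6\right)} = \frac{1}{\left(-109 - 103\right) + 2 \cdot 60 \left(30 + 60\right)} = \frac{1}{-212 + 2 \cdot 60 \cdot 90} = \frac{1}{-212 + 10800} = \frac{1}{10588}$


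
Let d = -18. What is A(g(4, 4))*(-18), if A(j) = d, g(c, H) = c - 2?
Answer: 324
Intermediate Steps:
g(c, H) = -2 + c
A(j) = -18
A(g(4, 4))*(-18) = -18*(-18) = 324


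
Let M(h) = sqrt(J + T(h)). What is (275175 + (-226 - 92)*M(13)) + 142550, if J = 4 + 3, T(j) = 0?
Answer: 417725 - 318*sqrt(7) ≈ 4.1688e+5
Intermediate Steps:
J = 7
M(h) = sqrt(7) (M(h) = sqrt(7 + 0) = sqrt(7))
(275175 + (-226 - 92)*M(13)) + 142550 = (275175 + (-226 - 92)*sqrt(7)) + 142550 = (275175 - 318*sqrt(7)) + 142550 = 417725 - 318*sqrt(7)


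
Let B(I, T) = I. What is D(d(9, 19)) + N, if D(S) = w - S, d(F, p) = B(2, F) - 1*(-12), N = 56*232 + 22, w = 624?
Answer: 13624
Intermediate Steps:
N = 13014 (N = 12992 + 22 = 13014)
d(F, p) = 14 (d(F, p) = 2 - 1*(-12) = 2 + 12 = 14)
D(S) = 624 - S
D(d(9, 19)) + N = (624 - 1*14) + 13014 = (624 - 14) + 13014 = 610 + 13014 = 13624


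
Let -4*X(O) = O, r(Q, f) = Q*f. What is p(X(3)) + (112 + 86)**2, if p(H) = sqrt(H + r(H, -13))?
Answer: 39207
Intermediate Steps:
X(O) = -O/4
p(H) = 2*sqrt(3)*sqrt(-H) (p(H) = sqrt(H + H*(-13)) = sqrt(H - 13*H) = sqrt(-12*H) = 2*sqrt(3)*sqrt(-H))
p(X(3)) + (112 + 86)**2 = 2*sqrt(3)*sqrt(-(-1)*3/4) + (112 + 86)**2 = 2*sqrt(3)*sqrt(-1*(-3/4)) + 198**2 = 2*sqrt(3)*sqrt(3/4) + 39204 = 2*sqrt(3)*(sqrt(3)/2) + 39204 = 3 + 39204 = 39207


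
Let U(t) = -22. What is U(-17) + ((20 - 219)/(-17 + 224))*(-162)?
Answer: 3076/23 ≈ 133.74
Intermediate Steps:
U(-17) + ((20 - 219)/(-17 + 224))*(-162) = -22 + ((20 - 219)/(-17 + 224))*(-162) = -22 - 199/207*(-162) = -22 + 3582/23 = 3076/23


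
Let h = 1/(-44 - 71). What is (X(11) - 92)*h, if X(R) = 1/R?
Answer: 1011/1265 ≈ 0.79921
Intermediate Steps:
h = -1/115 (h = 1/(-115) = -1/115 ≈ -0.0086956)
(X(11) - 92)*h = (1/11 - 92)*(-1/115) = -1011/11*(-1/115) = 1011/1265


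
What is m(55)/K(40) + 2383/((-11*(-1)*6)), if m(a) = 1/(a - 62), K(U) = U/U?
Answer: 16615/462 ≈ 35.963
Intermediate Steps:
K(U) = 1
m(a) = 1/(-62 + a)
m(55)/K(40) + 2383/((-11*(-1)*6)) = 1/((-62 + 55)*1) + 2383/((-11*(-1)*6)) = 1/(-7) + 2383/((11*6)) = -⅐*1 + 2383/66 = -⅐ + 2383*(1/66) = -⅐ + 2383/66 = 16615/462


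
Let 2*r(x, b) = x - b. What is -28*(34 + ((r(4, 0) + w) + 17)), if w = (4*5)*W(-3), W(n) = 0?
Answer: -1484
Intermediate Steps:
r(x, b) = x/2 - b/2 (r(x, b) = (x - b)/2 = x/2 - b/2)
w = 0 (w = (4*5)*0 = 20*0 = 0)
-28*(34 + ((r(4, 0) + w) + 17)) = -28*(34 + ((((1/2)*4 - 1/2*0) + 0) + 17)) = -28*(34 + (((2 + 0) + 0) + 17)) = -28*(34 + ((2 + 0) + 17)) = -28*(34 + (2 + 17)) = -28*(34 + 19) = -28*53 = -1484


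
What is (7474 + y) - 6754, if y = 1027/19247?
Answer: 13858867/19247 ≈ 720.05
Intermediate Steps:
y = 1027/19247 (y = 1027*(1/19247) = 1027/19247 ≈ 0.053359)
(7474 + y) - 6754 = (7474 + 1027/19247) - 6754 = 143853105/19247 - 6754 = 13858867/19247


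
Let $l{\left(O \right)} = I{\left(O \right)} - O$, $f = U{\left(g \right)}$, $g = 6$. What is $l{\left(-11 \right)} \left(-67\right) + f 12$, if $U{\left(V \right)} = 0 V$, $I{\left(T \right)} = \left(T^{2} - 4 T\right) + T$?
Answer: $-11055$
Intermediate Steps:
$I{\left(T \right)} = T^{2} - 3 T$
$U{\left(V \right)} = 0$
$f = 0$
$l{\left(O \right)} = - O + O \left(-3 + O\right)$ ($l{\left(O \right)} = O \left(-3 + O\right) - O = - O + O \left(-3 + O\right)$)
$l{\left(-11 \right)} \left(-67\right) + f 12 = - 11 \left(-4 - 11\right) \left(-67\right) + 0 \cdot 12 = \left(-11\right) \left(-15\right) \left(-67\right) + 0 = 165 \left(-67\right) + 0 = -11055 + 0 = -11055$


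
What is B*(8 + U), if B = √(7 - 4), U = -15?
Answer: -7*√3 ≈ -12.124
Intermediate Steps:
B = √3 ≈ 1.7320
B*(8 + U) = √3*(8 - 15) = √3*(-7) = -7*√3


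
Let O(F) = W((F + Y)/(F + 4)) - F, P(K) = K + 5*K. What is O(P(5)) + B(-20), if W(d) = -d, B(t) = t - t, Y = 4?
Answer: -31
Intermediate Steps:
B(t) = 0
P(K) = 6*K
O(F) = -1 - F (O(F) = -(F + 4)/(F + 4) - F = -(4 + F)/(4 + F) - F = -1*1 - F = -1 - F)
O(P(5)) + B(-20) = (-1 - 6*5) + 0 = (-1 - 1*30) + 0 = (-1 - 30) + 0 = -31 + 0 = -31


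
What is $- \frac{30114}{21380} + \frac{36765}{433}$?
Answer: $\frac{386498169}{4628770} \approx 83.499$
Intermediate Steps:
$- \frac{30114}{21380} + \frac{36765}{433} = \left(-30114\right) \frac{1}{21380} + 36765 \cdot \frac{1}{433} = - \frac{15057}{10690} + \frac{36765}{433} = \frac{386498169}{4628770}$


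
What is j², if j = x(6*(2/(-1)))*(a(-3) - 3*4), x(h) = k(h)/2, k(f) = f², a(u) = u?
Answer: 1166400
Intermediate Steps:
x(h) = h²/2
j = -1080 (j = ((6*(2/(-1)))²/2)*(-3 - 3*4) = ((6*(2*(-1)))²/2)*(-3 - 12) = ((6*(-2))²/2)*(-15) = ((½)*(-12)²)*(-15) = ((½)*144)*(-15) = 72*(-15) = -1080)
j² = (-1080)² = 1166400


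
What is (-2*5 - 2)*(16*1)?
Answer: -192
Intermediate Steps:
(-2*5 - 2)*(16*1) = (-10 - 2)*16 = -12*16 = -192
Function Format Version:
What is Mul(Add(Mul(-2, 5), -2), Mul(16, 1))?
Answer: -192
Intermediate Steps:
Mul(Add(Mul(-2, 5), -2), Mul(16, 1)) = Mul(Add(-10, -2), 16) = Mul(-12, 16) = -192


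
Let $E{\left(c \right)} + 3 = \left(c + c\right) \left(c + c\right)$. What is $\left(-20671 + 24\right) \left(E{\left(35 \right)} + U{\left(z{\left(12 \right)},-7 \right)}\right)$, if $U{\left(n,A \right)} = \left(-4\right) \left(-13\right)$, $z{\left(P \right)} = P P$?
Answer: $-102182003$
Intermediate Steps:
$E{\left(c \right)} = -3 + 4 c^{2}$ ($E{\left(c \right)} = -3 + \left(c + c\right) \left(c + c\right) = -3 + 2 c 2 c = -3 + 4 c^{2}$)
$z{\left(P \right)} = P^{2}$
$U{\left(n,A \right)} = 52$
$\left(-20671 + 24\right) \left(E{\left(35 \right)} + U{\left(z{\left(12 \right)},-7 \right)}\right) = \left(-20671 + 24\right) \left(\left(-3 + 4 \cdot 35^{2}\right) + 52\right) = - 20647 \left(\left(-3 + 4 \cdot 1225\right) + 52\right) = - 20647 \left(\left(-3 + 4900\right) + 52\right) = - 20647 \left(4897 + 52\right) = \left(-20647\right) 4949 = -102182003$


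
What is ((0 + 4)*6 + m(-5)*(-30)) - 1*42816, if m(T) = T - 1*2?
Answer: -42582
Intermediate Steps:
m(T) = -2 + T (m(T) = T - 2 = -2 + T)
((0 + 4)*6 + m(-5)*(-30)) - 1*42816 = ((0 + 4)*6 + (-2 - 5)*(-30)) - 1*42816 = (4*6 - 7*(-30)) - 42816 = (24 + 210) - 42816 = 234 - 42816 = -42582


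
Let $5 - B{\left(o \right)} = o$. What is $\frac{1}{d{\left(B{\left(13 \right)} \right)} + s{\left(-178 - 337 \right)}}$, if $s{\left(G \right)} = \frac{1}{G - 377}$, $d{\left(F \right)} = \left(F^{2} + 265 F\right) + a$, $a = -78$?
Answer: $- \frac{892}{1903529} \approx -0.0004686$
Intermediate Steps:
$B{\left(o \right)} = 5 - o$
$d{\left(F \right)} = -78 + F^{2} + 265 F$ ($d{\left(F \right)} = \left(F^{2} + 265 F\right) - 78 = -78 + F^{2} + 265 F$)
$s{\left(G \right)} = \frac{1}{-377 + G}$
$\frac{1}{d{\left(B{\left(13 \right)} \right)} + s{\left(-178 - 337 \right)}} = \frac{1}{\left(-78 + \left(5 - 13\right)^{2} + 265 \left(5 - 13\right)\right) + \frac{1}{-377 - 515}} = \frac{1}{\left(-78 + \left(-8\right)^{2} + 265 \left(-8\right)\right) + \frac{1}{-377 - 515}} = \frac{1}{\left(-78 + 64 - 2120\right) + \frac{1}{-892}} = \frac{1}{-2134 - \frac{1}{892}} = \frac{1}{- \frac{1903529}{892}} = - \frac{892}{1903529}$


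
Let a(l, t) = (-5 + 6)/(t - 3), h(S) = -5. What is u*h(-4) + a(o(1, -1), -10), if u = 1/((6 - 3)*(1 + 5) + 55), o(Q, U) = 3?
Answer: -138/949 ≈ -0.14542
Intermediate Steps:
a(l, t) = 1/(-3 + t)
u = 1/73 (u = 1/(3*6 + 55) = 1/(18 + 55) = 1/73 ≈ 0.013699)
u*h(-4) + a(o(1, -1), -10) = (1/73)*(-5) + 1/(-3 - 10) = -5/73 + 1/(-13) = -5/73 - 1/13 = -138/949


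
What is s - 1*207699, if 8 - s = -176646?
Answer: -31045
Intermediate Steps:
s = 176654 (s = 8 - 1*(-176646) = 8 + 176646 = 176654)
s - 1*207699 = 176654 - 1*207699 = 176654 - 207699 = -31045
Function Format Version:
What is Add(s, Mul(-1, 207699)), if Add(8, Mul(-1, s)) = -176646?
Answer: -31045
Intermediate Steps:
s = 176654 (s = Add(8, Mul(-1, -176646)) = Add(8, 176646) = 176654)
Add(s, Mul(-1, 207699)) = Add(176654, Mul(-1, 207699)) = Add(176654, -207699) = -31045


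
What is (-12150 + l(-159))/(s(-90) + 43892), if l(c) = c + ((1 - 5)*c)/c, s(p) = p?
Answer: -12313/43802 ≈ -0.28111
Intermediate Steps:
l(c) = -4 + c (l(c) = c + (-4*c)/c = c - 4 = -4 + c)
(-12150 + l(-159))/(s(-90) + 43892) = (-12150 + (-4 - 159))/(-90 + 43892) = (-12150 - 163)/43802 = -12313*1/43802 = -12313/43802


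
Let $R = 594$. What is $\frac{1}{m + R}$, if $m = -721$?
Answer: $- \frac{1}{127} \approx -0.007874$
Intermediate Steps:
$\frac{1}{m + R} = \frac{1}{-721 + 594} = \frac{1}{-127} = - \frac{1}{127}$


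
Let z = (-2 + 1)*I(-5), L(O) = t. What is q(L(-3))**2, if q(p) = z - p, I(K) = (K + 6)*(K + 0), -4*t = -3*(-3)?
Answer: 841/16 ≈ 52.563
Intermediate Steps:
t = -9/4 (t = -(-3)*(-3)/4 = -1/4*9 = -9/4 ≈ -2.2500)
L(O) = -9/4
I(K) = K*(6 + K) (I(K) = (6 + K)*K = K*(6 + K))
z = 5 (z = (-2 + 1)*(-5*(6 - 5)) = -(-5) = -1*(-5) = 5)
q(p) = 5 - p
q(L(-3))**2 = (5 - 1*(-9/4))**2 = (5 + 9/4)**2 = (29/4)**2 = 841/16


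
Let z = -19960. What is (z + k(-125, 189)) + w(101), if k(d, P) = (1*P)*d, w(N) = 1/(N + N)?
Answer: -8804169/202 ≈ -43585.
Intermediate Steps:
w(N) = 1/(2*N)
k(d, P) = P*d
(z + k(-125, 189)) + w(101) = (-19960 + 189*(-125)) + (½)/101 = (-19960 - 23625) + (½)*(1/101) = -43585 + 1/202 = -8804169/202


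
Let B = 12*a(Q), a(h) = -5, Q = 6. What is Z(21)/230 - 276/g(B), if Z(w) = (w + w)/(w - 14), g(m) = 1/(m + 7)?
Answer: 1682223/115 ≈ 14628.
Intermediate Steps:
B = -60 (B = 12*(-5) = -60)
g(m) = 1/(7 + m)
Z(w) = 2*w/(-14 + w) (Z(w) = (2*w)/(-14 + w) = 2*w/(-14 + w))
Z(21)/230 - 276/g(B) = (2*21/(-14 + 21))/230 - 276/(1/(7 - 60)) = (2*21/7)*(1/230) - 276/(1/(-53)) = (2*21*(⅐))*(1/230) - 276/(-1/53) = 6*(1/230) - 276*(-53) = 3/115 + 14628 = 1682223/115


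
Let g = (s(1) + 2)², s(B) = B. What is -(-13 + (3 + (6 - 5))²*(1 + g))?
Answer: -147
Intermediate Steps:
g = 9 (g = (1 + 2)² = 3² = 9)
-(-13 + (3 + (6 - 5))²*(1 + g)) = -(-13 + (3 + (6 - 5))²*(1 + 9)) = -(-13 + (3 + 1)²*10) = -(-13 + 4²*10) = -(-13 + 16*10) = -(-13 + 160) = -1*147 = -147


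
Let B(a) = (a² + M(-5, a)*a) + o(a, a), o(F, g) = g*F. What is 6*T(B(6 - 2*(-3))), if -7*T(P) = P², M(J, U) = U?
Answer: -1119744/7 ≈ -1.5996e+5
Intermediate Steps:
o(F, g) = F*g
B(a) = 3*a² (B(a) = (a² + a*a) + a*a = (a² + a²) + a² = 2*a² + a² = 3*a²)
T(P) = -P²/7
6*T(B(6 - 2*(-3))) = 6*(-9*(6 - 2*(-3))⁴/7) = 6*(-9*(6 + 6)⁴/7) = 6*(-(3*12²)²/7) = 6*(-(3*144)²/7) = 6*(-⅐*432²) = 6*(-⅐*186624) = 6*(-186624/7) = -1119744/7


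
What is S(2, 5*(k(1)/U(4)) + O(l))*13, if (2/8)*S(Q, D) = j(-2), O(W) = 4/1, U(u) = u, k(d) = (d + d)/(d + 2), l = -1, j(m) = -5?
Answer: -260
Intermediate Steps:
k(d) = 2*d/(2 + d) (k(d) = (2*d)/(2 + d) = 2*d/(2 + d))
O(W) = 4 (O(W) = 4*1 = 4)
S(Q, D) = -20 (S(Q, D) = 4*(-5) = -20)
S(2, 5*(k(1)/U(4)) + O(l))*13 = -20*13 = -260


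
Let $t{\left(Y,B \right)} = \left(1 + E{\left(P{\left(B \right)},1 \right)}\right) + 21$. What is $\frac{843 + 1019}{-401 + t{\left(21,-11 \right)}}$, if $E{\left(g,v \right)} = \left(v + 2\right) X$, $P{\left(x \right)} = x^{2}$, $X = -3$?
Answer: $- \frac{931}{194} \approx -4.799$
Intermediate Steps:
$E{\left(g,v \right)} = -6 - 3 v$ ($E{\left(g,v \right)} = \left(v + 2\right) \left(-3\right) = \left(2 + v\right) \left(-3\right) = -6 - 3 v$)
$t{\left(Y,B \right)} = 13$ ($t{\left(Y,B \right)} = \left(1 - 9\right) + 21 = -8 + 21 = 13$)
$\frac{843 + 1019}{-401 + t{\left(21,-11 \right)}} = \frac{843 + 1019}{-401 + 13} = \frac{1862}{-388} = 1862 \left(- \frac{1}{388}\right) = - \frac{931}{194}$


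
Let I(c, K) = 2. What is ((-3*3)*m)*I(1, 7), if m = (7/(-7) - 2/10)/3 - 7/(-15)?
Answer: -6/5 ≈ -1.2000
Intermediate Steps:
m = 1/15 (m = (7*(-1/7) - 2*1/10)*(1/3) - 7*(-1/15) = (-1 - 1/5)*(1/3) + 7/15 = -6/5*1/3 + 7/15 = -2/5 + 7/15 = 1/15 ≈ 0.066667)
((-3*3)*m)*I(1, 7) = (-3*3*(1/15))*2 = -9*1/15*2 = -3/5*2 = -6/5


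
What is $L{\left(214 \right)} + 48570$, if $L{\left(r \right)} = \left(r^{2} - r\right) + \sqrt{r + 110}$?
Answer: $94170$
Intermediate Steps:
$L{\left(r \right)} = r^{2} + \sqrt{110 + r} - r$ ($L{\left(r \right)} = \left(r^{2} - r\right) + \sqrt{110 + r} = r^{2} + \sqrt{110 + r} - r$)
$L{\left(214 \right)} + 48570 = \left(214^{2} + \sqrt{110 + 214} - 214\right) + 48570 = \left(45796 + \sqrt{324} - 214\right) + 48570 = \left(45796 + 18 - 214\right) + 48570 = 45600 + 48570 = 94170$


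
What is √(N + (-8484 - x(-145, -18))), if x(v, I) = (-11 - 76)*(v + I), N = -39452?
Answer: I*√62117 ≈ 249.23*I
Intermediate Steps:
x(v, I) = -87*I - 87*v (x(v, I) = -87*(I + v) = -87*I - 87*v)
√(N + (-8484 - x(-145, -18))) = √(-39452 + (-8484 - (-87*(-18) - 87*(-145)))) = √(-39452 + (-8484 - (1566 + 12615))) = √(-39452 + (-8484 - 1*14181)) = √(-39452 + (-8484 - 14181)) = √(-39452 - 22665) = √(-62117) = I*√62117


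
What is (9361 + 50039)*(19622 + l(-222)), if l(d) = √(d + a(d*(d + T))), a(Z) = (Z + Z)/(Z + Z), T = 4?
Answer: 1165546800 + 59400*I*√221 ≈ 1.1655e+9 + 8.8304e+5*I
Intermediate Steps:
a(Z) = 1 (a(Z) = (2*Z)/((2*Z)) = (2*Z)*(1/(2*Z)) = 1)
l(d) = √(1 + d) (l(d) = √(d + 1) = √(1 + d))
(9361 + 50039)*(19622 + l(-222)) = (9361 + 50039)*(19622 + √(1 - 222)) = 59400*(19622 + √(-221)) = 59400*(19622 + I*√221) = 1165546800 + 59400*I*√221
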